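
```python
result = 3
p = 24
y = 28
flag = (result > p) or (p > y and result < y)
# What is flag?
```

Trace:
`result = 3` → result = 3
`p = 24` → p = 24
`y = 28` → y = 28
`flag = (result > p) or (p > y and result < y)` → flag = False
So flag = False

Answer: False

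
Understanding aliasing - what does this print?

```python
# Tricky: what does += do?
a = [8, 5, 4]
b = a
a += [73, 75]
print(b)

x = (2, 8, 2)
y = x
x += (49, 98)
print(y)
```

Key concept: += behavior differs for mutable vs immutable.
Step by step:
`a = [8, 5, 4]` → a = [8, 5, 4]
`b = a` → b = [8, 5, 4] (same object as a)
`a += [73, 75]` → a = [8, 5, 4, 73, 75] (same object as b); b = [8, 5, 4, 73, 75] (same object as a)
`print(b)` → prints [8, 5, 4, 73, 75]
`x = (2, 8, 2)` → x = (2, 8, 2)
`y = x` → y = (2, 8, 2)
`x += (49, 98)` → x = (2, 8, 2, 49, 98)
`print(y)` → prints (2, 8, 2)

Answer:
[8, 5, 4, 73, 75]
(2, 8, 2)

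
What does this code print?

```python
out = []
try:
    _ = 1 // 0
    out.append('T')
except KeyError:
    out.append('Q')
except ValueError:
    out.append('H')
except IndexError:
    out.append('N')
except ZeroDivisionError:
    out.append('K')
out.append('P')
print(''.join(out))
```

Execution trace: 'K' (except ZeroDivisionError) → 'P' (after the try/except). Output: KP

Answer: KP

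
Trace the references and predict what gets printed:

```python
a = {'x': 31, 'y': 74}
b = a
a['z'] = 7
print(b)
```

Key concept: dict aliasing.
Step by step:
`a = {'x': 31, 'y': 74}` → a = {'x': 31, 'y': 74}
`b = a` → b = {'x': 31, 'y': 74} (same object as a)
`a['z'] = 7` → a = {'x': 31, 'y': 74, 'z': 7} (same object as b); b = {'x': 31, 'y': 74, 'z': 7} (same object as a)
`print(b)` → prints {'x': 31, 'y': 74, 'z': 7}

Answer: {'x': 31, 'y': 74, 'z': 7}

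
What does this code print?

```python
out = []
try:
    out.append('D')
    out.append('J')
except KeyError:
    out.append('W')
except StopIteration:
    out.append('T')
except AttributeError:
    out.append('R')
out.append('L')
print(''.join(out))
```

Execution trace: 'D' (try body) → 'J' (try body, no exception) → 'L' (after the try/except). Output: DJL

Answer: DJL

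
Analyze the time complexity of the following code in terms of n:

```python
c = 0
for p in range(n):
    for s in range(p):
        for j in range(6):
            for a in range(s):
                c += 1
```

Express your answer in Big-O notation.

Each loop level contributes: n × n × 1 × n. Multiplying the contributions gives O(n^3).

Answer: O(n^3)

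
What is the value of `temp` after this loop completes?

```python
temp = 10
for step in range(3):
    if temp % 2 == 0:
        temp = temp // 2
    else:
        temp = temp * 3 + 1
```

Collatz-style transformation from 10
`temp` takes the values: 10 → 5 → 16 → 8

Answer: 8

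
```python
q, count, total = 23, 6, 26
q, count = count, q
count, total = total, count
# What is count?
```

Trace:
`q, count, total = 23, 6, 26` → q = 23; count = 6; total = 26
`q, count = count, q` → q = 6; count = 23
`count, total = total, count` → count = 26; total = 23
So count = 26

Answer: 26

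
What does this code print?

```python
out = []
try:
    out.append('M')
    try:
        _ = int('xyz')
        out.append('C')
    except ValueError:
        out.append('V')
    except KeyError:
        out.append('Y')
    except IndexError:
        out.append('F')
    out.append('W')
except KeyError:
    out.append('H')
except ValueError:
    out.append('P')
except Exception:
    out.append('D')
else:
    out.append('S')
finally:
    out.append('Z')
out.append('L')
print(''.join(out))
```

Execution trace: 'M' (try body) → 'V' (inner except ValueError) → 'W' (try body, no exception) → 'S' (else) → 'Z' (finally) → 'L' (after the try/except). Output: MVWSZL

Answer: MVWSZL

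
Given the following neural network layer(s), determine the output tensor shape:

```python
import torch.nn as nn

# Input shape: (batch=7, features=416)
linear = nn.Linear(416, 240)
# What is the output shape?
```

Input: (7, 416) -> Output: (7, 240)

Answer: (7, 240)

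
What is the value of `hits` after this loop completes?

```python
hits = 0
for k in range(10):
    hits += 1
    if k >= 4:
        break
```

Loop breaks when k reaches 4, hits is 5
`hits` takes the values: 0 → 1 → 2 → 3 → 4 → 5

Answer: 5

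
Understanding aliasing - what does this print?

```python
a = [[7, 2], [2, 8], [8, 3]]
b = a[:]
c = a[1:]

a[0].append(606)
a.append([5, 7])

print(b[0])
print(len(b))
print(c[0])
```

Key concept: slice with nested mutation.
Step by step:
`a = [[7, 2], [2, 8], [8, 3]]` → a = [[7, 2], [2, 8], [8, 3]]
`b = a[:]` → b = [[7, 2], [2, 8], [8, 3]]
`c = a[1:]` → c = [[2, 8], [8, 3]]
`a[0].append(606)` → a = [[7, 2, 606], [2, 8], [8, 3]]; b = [[7, 2, 606], [2, 8], [8, 3]]
`a.append([5, 7])` → a = [[7, 2, 606], [2, 8], [8, 3], [5, 7]]
`print(b[0])` → prints [7, 2, 606]
`print(len(b))` → prints 3
`print(c[0])` → prints [2, 8]

Answer:
[7, 2, 606]
3
[2, 8]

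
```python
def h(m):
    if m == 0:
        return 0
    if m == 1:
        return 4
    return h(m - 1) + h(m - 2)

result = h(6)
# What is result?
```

Build up from base cases: h(0)=0, h(1)=4, h(2)=4, h(3)=8, h(4)=12, h(5)=20, h(6)=32

Answer: 32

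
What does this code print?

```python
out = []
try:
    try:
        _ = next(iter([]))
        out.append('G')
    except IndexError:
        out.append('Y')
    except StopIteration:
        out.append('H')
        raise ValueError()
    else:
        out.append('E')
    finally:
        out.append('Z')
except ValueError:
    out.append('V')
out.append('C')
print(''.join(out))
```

Execution trace: 'H' (inner except StopIteration) → 'Z' (inner finally) → 'V' (outer except ValueError) → 'C' (after the try/except). Output: HZVC

Answer: HZVC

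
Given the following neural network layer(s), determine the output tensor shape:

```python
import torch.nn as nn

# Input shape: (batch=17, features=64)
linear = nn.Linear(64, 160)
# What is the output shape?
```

Input: (17, 64) -> Output: (17, 160)

Answer: (17, 160)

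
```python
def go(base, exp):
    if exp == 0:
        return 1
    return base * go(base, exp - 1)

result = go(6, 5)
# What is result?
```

go(6, 5) = 6 * 6 * 6 * 6 * 6 = 7776

Answer: 7776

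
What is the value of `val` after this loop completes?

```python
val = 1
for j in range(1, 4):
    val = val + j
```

Start at 1, add 1 through 3
`val` takes the values: 1 → 2 → 4 → 7

Answer: 7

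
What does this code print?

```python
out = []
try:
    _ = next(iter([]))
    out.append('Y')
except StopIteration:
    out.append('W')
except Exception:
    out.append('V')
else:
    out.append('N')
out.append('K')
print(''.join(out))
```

Execution trace: 'W' (except StopIteration) → 'K' (after the try/except). Output: WK

Answer: WK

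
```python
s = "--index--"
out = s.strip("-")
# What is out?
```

Trace:
`s = "--index--"` → s = '--index--'
`out = s.strip("-")` → out = 'index'
So out = 'index'

Answer: 'index'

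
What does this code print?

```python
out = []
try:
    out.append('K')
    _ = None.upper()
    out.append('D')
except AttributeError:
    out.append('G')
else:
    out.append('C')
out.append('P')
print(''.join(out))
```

Execution trace: 'K' (try body) → 'G' (except AttributeError) → 'P' (after the try/except). Output: KGP

Answer: KGP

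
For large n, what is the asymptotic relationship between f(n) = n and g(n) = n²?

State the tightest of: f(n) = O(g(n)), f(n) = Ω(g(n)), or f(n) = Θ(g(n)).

n vs n²: f(n) = O(g(n)) but not Ω(g(n)) — n² grows strictly faster than n.

Answer: f(n) = O(g(n)) but not Ω(g(n)) — n² grows strictly faster than n.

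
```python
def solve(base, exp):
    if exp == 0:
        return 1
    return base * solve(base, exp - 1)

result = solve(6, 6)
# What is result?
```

solve(6, 6) = 6 * 6 * 6 * 6 * 6 * 6 = 46656

Answer: 46656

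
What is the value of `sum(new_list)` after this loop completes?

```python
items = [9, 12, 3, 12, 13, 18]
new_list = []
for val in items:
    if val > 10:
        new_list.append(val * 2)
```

Sum of doubled values > 10
`new_list` takes the values: [] → [24] → [24, 24] → [24, 24, 26] → [24, 24, 26, 36]
So `sum(new_list)` = 110

Answer: 110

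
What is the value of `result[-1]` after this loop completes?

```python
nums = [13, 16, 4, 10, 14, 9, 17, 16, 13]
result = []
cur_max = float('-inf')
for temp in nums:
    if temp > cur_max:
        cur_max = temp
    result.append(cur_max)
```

Running max ends at 17
`result` takes the values: [] → [13] → [13, 16] → [13, 16, 16] → [13, 16, 16, 16] → [13, 16, 16, 16, 16] → [13, 16, 16, 16, 16, 16] → [13, 16, 16, 16, 16, 16, 17] → [13, 16, 16, 16, 16, 16, 17, 17] → [13, 16, 16, 16, 16, 16, 17, 17, 17]
So `result[-1]` = 17

Answer: 17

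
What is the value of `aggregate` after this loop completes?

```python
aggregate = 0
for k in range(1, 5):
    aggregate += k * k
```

Sum of squares 1² to 4² = 30
`aggregate` takes the values: 0 → 1 → 5 → 14 → 30

Answer: 30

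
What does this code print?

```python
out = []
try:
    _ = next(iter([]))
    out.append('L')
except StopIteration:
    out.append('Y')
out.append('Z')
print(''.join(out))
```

Execution trace: 'Y' (except StopIteration) → 'Z' (after the try/except). Output: YZ

Answer: YZ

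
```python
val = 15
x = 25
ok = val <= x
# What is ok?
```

Trace:
`val = 15` → val = 15
`x = 25` → x = 25
`ok = val <= x` → ok = True
So ok = True

Answer: True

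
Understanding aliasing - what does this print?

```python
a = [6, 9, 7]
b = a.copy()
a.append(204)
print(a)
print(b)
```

Key concept: list.copy() creates independent copy.
Step by step:
`a = [6, 9, 7]` → a = [6, 9, 7]
`b = a.copy()` → b = [6, 9, 7]
`a.append(204)` → a = [6, 9, 7, 204]
`print(a)` → prints [6, 9, 7, 204]
`print(b)` → prints [6, 9, 7]

Answer:
[6, 9, 7, 204]
[6, 9, 7]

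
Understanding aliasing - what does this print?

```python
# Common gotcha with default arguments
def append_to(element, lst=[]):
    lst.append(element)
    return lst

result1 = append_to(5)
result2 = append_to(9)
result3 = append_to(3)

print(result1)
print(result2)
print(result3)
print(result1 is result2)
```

Key concept: mutable default argument gotcha.
Step by step:
`result1 = append_to(5)` → result1 = [5]
`result2 = append_to(9)` → result1 = [5, 9] (same object as result2); result2 = [5, 9] (same object as result1)
`result3 = append_to(3)` → result1 = [5, 9, 3] (same object as result2, result3); result2 = [5, 9, 3] (same object as result1, result3); result3 = [5, 9, 3] (same object as result1, result2)
`print(result1)` → prints [5, 9, 3]
`print(result2)` → prints [5, 9, 3]
`print(result3)` → prints [5, 9, 3]
`print(result1 is result2)` → prints True

Answer:
[5, 9, 3]
[5, 9, 3]
[5, 9, 3]
True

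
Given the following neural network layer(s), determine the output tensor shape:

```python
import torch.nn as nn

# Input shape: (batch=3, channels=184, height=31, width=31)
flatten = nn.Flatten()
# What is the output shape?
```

Input: (3, 184, 31, 31) -> Output: (3, 176824)

Answer: (3, 176824)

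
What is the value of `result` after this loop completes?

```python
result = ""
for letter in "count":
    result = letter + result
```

Reverse 'count'
`result` takes the values: "" → "c" → "oc" → "uoc" → "nuoc" → "tnuoc"

Answer: "tnuoc"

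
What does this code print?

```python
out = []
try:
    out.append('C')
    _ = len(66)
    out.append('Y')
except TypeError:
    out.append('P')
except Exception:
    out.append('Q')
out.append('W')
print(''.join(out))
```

Execution trace: 'C' (try body) → 'P' (except TypeError) → 'W' (after the try/except). Output: CPW

Answer: CPW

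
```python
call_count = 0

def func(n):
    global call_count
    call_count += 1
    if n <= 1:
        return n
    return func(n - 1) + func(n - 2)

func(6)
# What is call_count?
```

Calls(n) = 1 + Calls(n-1) + Calls(n-2); Calls(0)=Calls(1)=1. For n=6 this gives 25.

Answer: 25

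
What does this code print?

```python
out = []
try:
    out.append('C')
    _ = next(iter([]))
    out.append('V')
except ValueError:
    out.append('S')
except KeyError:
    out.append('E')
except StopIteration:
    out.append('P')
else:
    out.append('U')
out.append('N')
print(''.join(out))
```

Execution trace: 'C' (try body) → 'P' (except StopIteration) → 'N' (after the try/except). Output: CPN

Answer: CPN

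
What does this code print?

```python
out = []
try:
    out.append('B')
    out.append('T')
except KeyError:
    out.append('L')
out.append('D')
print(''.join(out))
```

Execution trace: 'B' (try body) → 'T' (try body, no exception) → 'D' (after the try/except). Output: BTD

Answer: BTD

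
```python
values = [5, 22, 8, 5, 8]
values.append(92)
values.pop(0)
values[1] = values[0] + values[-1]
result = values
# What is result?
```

Trace:
`values = [5, 22, 8, 5, 8]` → values = [5, 22, 8, 5, 8]
`values.append(92)` → values = [5, 22, 8, 5, 8, 92]
`values.pop(0)` → values = [22, 8, 5, 8, 92]
`values[1] = values[0] + values[-1]` → values = [22, 114, 5, 8, 92]
`result = values` → result = [22, 114, 5, 8, 92]
So result = [22, 114, 5, 8, 92]

Answer: [22, 114, 5, 8, 92]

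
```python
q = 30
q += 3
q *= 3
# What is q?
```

Trace:
`q = 30` → q = 30
`q += 3` → q = 33
`q *= 3` → q = 99
So q = 99

Answer: 99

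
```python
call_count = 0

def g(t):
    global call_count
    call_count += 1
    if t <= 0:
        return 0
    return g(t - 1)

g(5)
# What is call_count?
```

Linear recursion stepping by 1: 6 calls from t=5 down to ≤0.

Answer: 6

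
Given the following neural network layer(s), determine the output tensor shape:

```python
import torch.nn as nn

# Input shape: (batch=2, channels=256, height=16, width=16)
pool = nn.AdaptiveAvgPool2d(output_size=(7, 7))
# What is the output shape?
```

Input: (2, 256, 16, 16) -> Output: (2, 256, 7, 7)

Answer: (2, 256, 7, 7)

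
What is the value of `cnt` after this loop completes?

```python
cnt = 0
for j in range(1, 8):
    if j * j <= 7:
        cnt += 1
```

Count numbers where j² ≤ 7
`cnt` takes the values: 0 → 1 → 2

Answer: 2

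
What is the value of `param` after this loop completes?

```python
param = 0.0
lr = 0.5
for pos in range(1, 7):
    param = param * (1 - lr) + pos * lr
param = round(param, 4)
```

Moving average with lr=0.5
`param` takes the values: 0.0 → 0.5 → 1.25 → 2.125 → 3.0625 → 4.03125 → 5.015625 → 5.0156

Answer: 5.0156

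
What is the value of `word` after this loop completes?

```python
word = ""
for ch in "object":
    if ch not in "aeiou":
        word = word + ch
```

Remove vowels from 'object'
`word` takes the values: "" → "b" → "bj" → "bjc" → "bjct"

Answer: "bjct"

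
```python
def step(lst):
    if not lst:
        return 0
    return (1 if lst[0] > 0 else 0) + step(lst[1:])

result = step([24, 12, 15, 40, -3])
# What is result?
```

Count of positive elements in [24, 12, 15, 40, -3] = 4

Answer: 4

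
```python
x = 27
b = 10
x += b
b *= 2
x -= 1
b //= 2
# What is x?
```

Trace:
`x = 27` → x = 27
`b = 10` → b = 10
`x += b` → x = 37
`b *= 2` → b = 20
`x -= 1` → x = 36
`b //= 2` → b = 10
So x = 36

Answer: 36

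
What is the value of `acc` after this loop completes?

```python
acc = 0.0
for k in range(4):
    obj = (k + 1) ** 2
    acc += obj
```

Sum of squared losses 1² + 2² + ... + 4²
`acc` takes the values: 0.0 → 1.0 → 5.0 → 14.0 → 30.0

Answer: 30.0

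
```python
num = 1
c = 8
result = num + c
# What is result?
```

Trace:
`num = 1` → num = 1
`c = 8` → c = 8
`result = num + c` → result = 9
So result = 9

Answer: 9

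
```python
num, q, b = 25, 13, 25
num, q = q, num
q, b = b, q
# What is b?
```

Trace:
`num, q, b = 25, 13, 25` → num = 25; q = 13; b = 25
`num, q = q, num` → num = 13; q = 25
`q, b = b, q` → q = 25; b = 25
So b = 25

Answer: 25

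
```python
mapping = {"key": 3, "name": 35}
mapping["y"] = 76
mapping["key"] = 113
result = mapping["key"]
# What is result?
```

Trace:
`mapping = {"key": 3, "name": 35}` → mapping = {'key': 3, 'name': 35}
`mapping["y"] = 76` → mapping = {'key': 3, 'name': 35, 'y': 76}
`mapping["key"] = 113` → mapping = {'key': 113, 'name': 35, 'y': 76}
`result = mapping["key"]` → result = 113
So result = 113

Answer: 113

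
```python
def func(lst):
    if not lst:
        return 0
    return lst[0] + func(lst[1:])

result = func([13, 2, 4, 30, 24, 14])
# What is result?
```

13 + 2 + 4 + 30 + 24 + 14 + 0 = 87

Answer: 87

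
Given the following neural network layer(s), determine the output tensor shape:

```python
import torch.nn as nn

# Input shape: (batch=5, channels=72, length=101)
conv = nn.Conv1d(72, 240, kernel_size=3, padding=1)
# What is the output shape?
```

Input: (5, 72, 101) -> Output: (5, 240, 101)

Answer: (5, 240, 101)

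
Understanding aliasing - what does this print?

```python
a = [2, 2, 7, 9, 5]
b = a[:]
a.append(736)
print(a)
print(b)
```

Key concept: slice [:] creates copy.
Step by step:
`a = [2, 2, 7, 9, 5]` → a = [2, 2, 7, 9, 5]
`b = a[:]` → b = [2, 2, 7, 9, 5]
`a.append(736)` → a = [2, 2, 7, 9, 5, 736]
`print(a)` → prints [2, 2, 7, 9, 5, 736]
`print(b)` → prints [2, 2, 7, 9, 5]

Answer:
[2, 2, 7, 9, 5, 736]
[2, 2, 7, 9, 5]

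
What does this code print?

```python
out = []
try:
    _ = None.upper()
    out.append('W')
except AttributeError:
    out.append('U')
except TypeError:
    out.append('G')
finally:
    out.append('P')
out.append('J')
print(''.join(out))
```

Execution trace: 'U' (except AttributeError) → 'P' (finally) → 'J' (after the try/except). Output: UPJ

Answer: UPJ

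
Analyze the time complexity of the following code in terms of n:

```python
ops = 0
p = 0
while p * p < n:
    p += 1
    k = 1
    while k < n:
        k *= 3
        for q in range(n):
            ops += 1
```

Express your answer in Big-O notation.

Each loop level contributes: √n × log n × n. Multiplying the contributions gives O(n√n log n).

Answer: O(n√n log n)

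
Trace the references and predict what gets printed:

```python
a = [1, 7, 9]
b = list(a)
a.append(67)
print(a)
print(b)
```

Key concept: list() constructor creates copy.
Step by step:
`a = [1, 7, 9]` → a = [1, 7, 9]
`b = list(a)` → b = [1, 7, 9]
`a.append(67)` → a = [1, 7, 9, 67]
`print(a)` → prints [1, 7, 9, 67]
`print(b)` → prints [1, 7, 9]

Answer:
[1, 7, 9, 67]
[1, 7, 9]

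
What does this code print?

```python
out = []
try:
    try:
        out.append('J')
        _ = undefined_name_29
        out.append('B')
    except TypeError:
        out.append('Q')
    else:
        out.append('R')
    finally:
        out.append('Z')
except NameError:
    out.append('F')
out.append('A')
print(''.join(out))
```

Execution trace: 'J' (try body) → 'Z' (finally) → 'F' (outer except NameError) → 'A' (after the try/except). Output: JZFA

Answer: JZFA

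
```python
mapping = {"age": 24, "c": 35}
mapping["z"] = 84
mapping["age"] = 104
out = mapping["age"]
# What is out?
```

Trace:
`mapping = {"age": 24, "c": 35}` → mapping = {'age': 24, 'c': 35}
`mapping["z"] = 84` → mapping = {'age': 24, 'c': 35, 'z': 84}
`mapping["age"] = 104` → mapping = {'age': 104, 'c': 35, 'z': 84}
`out = mapping["age"]` → out = 104
So out = 104

Answer: 104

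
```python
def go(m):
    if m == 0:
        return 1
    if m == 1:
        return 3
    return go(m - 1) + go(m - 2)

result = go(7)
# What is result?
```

Build up from base cases: go(0)=1, go(1)=3, go(2)=4, go(3)=7, go(4)=11, go(5)=18, go(6)=29, ..., go(7)=47

Answer: 47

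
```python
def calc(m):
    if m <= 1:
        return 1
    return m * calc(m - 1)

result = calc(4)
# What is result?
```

calc(4) = 4 * 3 * 2 * 1 = 24

Answer: 24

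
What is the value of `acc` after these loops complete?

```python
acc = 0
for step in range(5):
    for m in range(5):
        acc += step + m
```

Sum of all step+m for step,m in 5x5
`acc` takes the values: 0 → 1 → 3 → 6 → 10 → 11 → 13 → 16 → 20 → 25 → 27 → 30 → 34 → 39 → 45 → 48 → 52 → 57 → 63 → 70 → 74 → 79 → 85 → 92 → 100

Answer: 100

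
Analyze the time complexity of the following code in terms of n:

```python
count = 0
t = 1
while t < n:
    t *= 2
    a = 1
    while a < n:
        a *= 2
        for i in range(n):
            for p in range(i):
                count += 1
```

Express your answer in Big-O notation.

Each loop level contributes: log n × log n × n × n. Multiplying the contributions gives O(n^2 log² n).

Answer: O(n^2 log² n)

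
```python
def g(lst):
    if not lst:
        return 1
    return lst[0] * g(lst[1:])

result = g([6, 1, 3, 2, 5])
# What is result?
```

Product over [6, 1, 3, 2, 5] = 6 * 1 * 3 * 2 * 5 = 180

Answer: 180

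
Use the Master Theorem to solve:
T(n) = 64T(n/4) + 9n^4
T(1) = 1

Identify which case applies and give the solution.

a=64, b=4, f(n)=9n^4. log_4(64) = 3. Since c=4 > 3 and the regularity condition holds (64(n/4)^4 = (64/4^4)n^4 with 64/4^4 < 1), Case 3 applies: T(n) = Θ(f(n)) = O(n^4).

Answer: O(n^4) - Case 3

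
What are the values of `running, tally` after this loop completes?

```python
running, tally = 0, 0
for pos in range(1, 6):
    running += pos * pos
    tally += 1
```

Sum of squares and count
`running, tally` takes the values: (0, 0) → (1, 0) → (1, 1) → (5, 1) → (5, 2) → (14, 2) → (14, 3) → (30, 3) → (30, 4) → (55, 4) → (55, 5)

Answer: 55, 5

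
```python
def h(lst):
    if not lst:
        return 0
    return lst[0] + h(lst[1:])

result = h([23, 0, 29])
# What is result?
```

23 + 0 + 29 + 0 = 52

Answer: 52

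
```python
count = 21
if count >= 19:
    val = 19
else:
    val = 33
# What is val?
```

Trace:
`count = 21` → count = 21
`if count >= 19: ...` → count >= 19 is True → val = 19
So val = 19

Answer: 19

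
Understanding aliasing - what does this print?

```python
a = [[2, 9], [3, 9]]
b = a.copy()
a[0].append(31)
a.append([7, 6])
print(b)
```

Key concept: shallow copy with nested lists.
Step by step:
`a = [[2, 9], [3, 9]]` → a = [[2, 9], [3, 9]]
`b = a.copy()` → b = [[2, 9], [3, 9]]
`a[0].append(31)` → a = [[2, 9, 31], [3, 9]]; b = [[2, 9, 31], [3, 9]]
`a.append([7, 6])` → a = [[2, 9, 31], [3, 9], [7, 6]]
`print(b)` → prints [[2, 9, 31], [3, 9]]

Answer: [[2, 9, 31], [3, 9]]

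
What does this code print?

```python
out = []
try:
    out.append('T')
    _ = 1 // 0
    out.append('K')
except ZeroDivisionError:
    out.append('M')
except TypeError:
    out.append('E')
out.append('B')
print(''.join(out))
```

Execution trace: 'T' (try body) → 'M' (except ZeroDivisionError) → 'B' (after the try/except). Output: TMB

Answer: TMB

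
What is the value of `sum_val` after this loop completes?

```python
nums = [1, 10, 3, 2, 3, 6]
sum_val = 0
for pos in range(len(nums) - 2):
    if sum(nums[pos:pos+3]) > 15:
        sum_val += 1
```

Count windows with sum > 15
`sum_val` takes the values: 0

Answer: 0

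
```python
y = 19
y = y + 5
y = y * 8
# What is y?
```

Trace:
`y = 19` → y = 19
`y = y + 5` → y = 24
`y = y * 8` → y = 192
So y = 192

Answer: 192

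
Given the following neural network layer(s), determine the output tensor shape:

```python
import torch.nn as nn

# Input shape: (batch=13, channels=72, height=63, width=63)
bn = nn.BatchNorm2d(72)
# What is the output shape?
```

Input: (13, 72, 63, 63) -> Output: (13, 72, 63, 63)

Answer: (13, 72, 63, 63)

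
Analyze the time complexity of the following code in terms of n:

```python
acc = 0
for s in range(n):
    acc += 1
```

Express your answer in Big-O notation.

Each loop level contributes: n. Multiplying the contributions gives O(n).

Answer: O(n)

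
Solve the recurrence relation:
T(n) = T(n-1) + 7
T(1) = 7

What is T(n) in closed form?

Unrolling: T(n) = T(1) + 7·(n-1) = 7 + 7(n-1) = 7n.

Answer: T(n) = 7n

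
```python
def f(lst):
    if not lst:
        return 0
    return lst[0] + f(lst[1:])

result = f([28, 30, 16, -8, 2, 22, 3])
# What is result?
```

28 + 30 + 16 + (-8) + 2 + 22 + 3 + 0 = 93

Answer: 93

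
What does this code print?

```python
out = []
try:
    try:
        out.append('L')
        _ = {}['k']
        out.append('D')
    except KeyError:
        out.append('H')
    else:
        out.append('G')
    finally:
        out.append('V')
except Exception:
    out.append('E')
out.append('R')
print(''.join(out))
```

Execution trace: 'L' (inner try body) → 'H' (inner except KeyError) → 'V' (inner finally) → 'R' (after the try/except). Output: LHVR

Answer: LHVR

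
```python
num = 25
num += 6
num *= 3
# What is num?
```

Trace:
`num = 25` → num = 25
`num += 6` → num = 31
`num *= 3` → num = 93
So num = 93

Answer: 93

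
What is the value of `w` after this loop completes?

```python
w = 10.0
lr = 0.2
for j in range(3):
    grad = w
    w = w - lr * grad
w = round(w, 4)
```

Gradient descent: w = 10.0 * (1 - 0.2)^3
`w` takes the values: 10.0 → 8.0 → 6.4 → 5.12

Answer: 5.12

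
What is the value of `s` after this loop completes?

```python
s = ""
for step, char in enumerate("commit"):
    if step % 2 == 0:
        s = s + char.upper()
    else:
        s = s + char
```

Uppercase even positions in 'commit'
`s` takes the values: "" → "C" → "Co" → "CoM" → "CoMm" → "CoMmI" → "CoMmIt"

Answer: "CoMmIt"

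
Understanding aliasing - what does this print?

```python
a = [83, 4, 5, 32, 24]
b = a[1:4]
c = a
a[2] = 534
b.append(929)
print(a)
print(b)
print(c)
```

Key concept: slice vs alias.
Step by step:
`a = [83, 4, 5, 32, 24]` → a = [83, 4, 5, 32, 24]
`b = a[1:4]` → b = [4, 5, 32]
`c = a` → c = [83, 4, 5, 32, 24] (same object as a)
`a[2] = 534` → a = [83, 4, 534, 32, 24] (same object as c); c = [83, 4, 534, 32, 24] (same object as a)
`b.append(929)` → b = [4, 5, 32, 929]
`print(a)` → prints [83, 4, 534, 32, 24]
`print(b)` → prints [4, 5, 32, 929]
`print(c)` → prints [83, 4, 534, 32, 24]

Answer:
[83, 4, 534, 32, 24]
[4, 5, 32, 929]
[83, 4, 534, 32, 24]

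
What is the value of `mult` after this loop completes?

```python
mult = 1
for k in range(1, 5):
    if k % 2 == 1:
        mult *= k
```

Product of odd numbers 1 to 4
`mult` takes the values: 1 → 3

Answer: 3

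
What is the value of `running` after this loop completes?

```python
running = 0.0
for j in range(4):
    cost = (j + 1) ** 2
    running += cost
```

Sum of squared losses 1² + 2² + ... + 4²
`running` takes the values: 0.0 → 1.0 → 5.0 → 14.0 → 30.0

Answer: 30.0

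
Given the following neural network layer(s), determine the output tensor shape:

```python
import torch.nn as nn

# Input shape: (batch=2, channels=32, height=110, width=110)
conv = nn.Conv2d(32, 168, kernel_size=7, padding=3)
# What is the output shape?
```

Input: (2, 32, 110, 110) -> Output: (2, 168, 110, 110)

Answer: (2, 168, 110, 110)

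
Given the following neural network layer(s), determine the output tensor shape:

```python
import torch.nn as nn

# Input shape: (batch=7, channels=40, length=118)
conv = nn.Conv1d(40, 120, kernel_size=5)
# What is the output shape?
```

Input: (7, 40, 118) -> Output: (7, 120, 114)

Answer: (7, 120, 114)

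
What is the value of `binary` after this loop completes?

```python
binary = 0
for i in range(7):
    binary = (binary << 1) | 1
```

Build 7 consecutive 1-bits: 0b1111111
`binary` takes the values: 0 → 1 → 3 → 7 → 15 → 31 → 63 → 127

Answer: 127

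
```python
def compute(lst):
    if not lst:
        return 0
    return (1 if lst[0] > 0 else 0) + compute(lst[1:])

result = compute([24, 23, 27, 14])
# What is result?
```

Count of positive elements in [24, 23, 27, 14] = 4

Answer: 4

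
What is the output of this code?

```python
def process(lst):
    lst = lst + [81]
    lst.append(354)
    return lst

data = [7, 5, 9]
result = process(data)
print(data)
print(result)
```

Key concept: rebinding parameter vs mutation.
Step by step:
`data = [7, 5, 9]` → data = [7, 5, 9]
`result = process(data)` → result = [7, 5, 9, 81, 354]
`print(data)` → prints [7, 5, 9]
`print(result)` → prints [7, 5, 9, 81, 354]

Answer:
[7, 5, 9]
[7, 5, 9, 81, 354]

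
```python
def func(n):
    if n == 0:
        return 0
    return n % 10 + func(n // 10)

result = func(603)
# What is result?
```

Sum of digits of 603: 3 + 0 + 6 = 9

Answer: 9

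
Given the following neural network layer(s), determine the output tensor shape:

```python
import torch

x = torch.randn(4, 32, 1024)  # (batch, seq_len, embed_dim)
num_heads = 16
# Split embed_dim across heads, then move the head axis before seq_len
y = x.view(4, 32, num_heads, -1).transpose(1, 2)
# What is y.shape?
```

Input: (4, 32, 1024) -> head_dim = 1024 // 16 = 64; after view: (4, 32, 16, 64) -> after transpose(1, 2): (4, 16, 32, 64) -> Output: (4, 16, 32, 64)

Answer: (4, 16, 32, 64)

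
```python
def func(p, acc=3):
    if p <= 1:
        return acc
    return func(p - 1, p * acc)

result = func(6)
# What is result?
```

Accumulator trace (n, acc): (6, 3) -> (5, 18) -> (4, 90) -> (3, 360) -> (2, 1080) -> (1, 2160) -> return 2160

Answer: 2160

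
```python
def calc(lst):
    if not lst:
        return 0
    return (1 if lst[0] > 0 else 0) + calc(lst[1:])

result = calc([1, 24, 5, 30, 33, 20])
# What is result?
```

Count of positive elements in [1, 24, 5, 30, 33, 20] = 6

Answer: 6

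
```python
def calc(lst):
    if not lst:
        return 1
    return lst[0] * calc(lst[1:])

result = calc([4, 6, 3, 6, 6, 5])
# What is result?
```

Product over [4, 6, 3, 6, 6, 5] = 4 * 6 * 3 * 6 * 6 * 5 = 12960

Answer: 12960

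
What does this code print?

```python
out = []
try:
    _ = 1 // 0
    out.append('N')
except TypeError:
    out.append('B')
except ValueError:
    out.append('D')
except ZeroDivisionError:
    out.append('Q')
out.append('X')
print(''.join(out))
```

Execution trace: 'Q' (except ZeroDivisionError) → 'X' (after the try/except). Output: QX

Answer: QX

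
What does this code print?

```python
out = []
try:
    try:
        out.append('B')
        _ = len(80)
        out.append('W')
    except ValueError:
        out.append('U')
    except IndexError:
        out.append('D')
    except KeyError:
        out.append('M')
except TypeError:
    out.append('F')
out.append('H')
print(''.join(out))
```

Execution trace: 'B' (try body) → 'F' (outer except TypeError) → 'H' (after the try/except). Output: BFH

Answer: BFH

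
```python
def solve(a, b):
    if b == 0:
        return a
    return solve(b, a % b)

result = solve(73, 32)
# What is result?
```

solve(73, 32) -> solve(32, 9) -> solve(9, 5) -> solve(5, 4) -> solve(4, 1) -> solve(1, 0) -> 1

Answer: 1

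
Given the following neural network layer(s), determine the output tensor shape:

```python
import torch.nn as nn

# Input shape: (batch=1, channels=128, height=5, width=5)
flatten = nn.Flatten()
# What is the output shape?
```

Input: (1, 128, 5, 5) -> Output: (1, 3200)

Answer: (1, 3200)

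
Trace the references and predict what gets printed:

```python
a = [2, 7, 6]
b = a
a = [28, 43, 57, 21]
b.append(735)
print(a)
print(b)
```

Key concept: rebinding vs mutation: a is rebound to a new list, b still points at the original.
Step by step:
`a = [2, 7, 6]` → a = [2, 7, 6]
`b = a` → b = [2, 7, 6] (same object as a)
`a = [28, 43, 57, 21]` → a = [28, 43, 57, 21]
`b.append(735)` → b = [2, 7, 6, 735]
`print(a)` → prints [28, 43, 57, 21]
`print(b)` → prints [2, 7, 6, 735]

Answer:
[28, 43, 57, 21]
[2, 7, 6, 735]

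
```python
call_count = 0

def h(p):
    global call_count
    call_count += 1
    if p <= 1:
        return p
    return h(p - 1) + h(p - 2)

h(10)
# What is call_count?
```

Calls(p) = 1 + Calls(p-1) + Calls(p-2); Calls(0)=Calls(1)=1. For p=10 this gives 177.

Answer: 177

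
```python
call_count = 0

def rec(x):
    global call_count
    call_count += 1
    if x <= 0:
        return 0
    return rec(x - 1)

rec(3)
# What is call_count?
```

Linear recursion stepping by 1: 4 calls from x=3 down to ≤0.

Answer: 4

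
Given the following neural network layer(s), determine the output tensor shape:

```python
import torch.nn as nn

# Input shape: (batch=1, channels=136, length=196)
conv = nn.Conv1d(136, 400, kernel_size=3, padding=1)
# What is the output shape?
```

Input: (1, 136, 196) -> Output: (1, 400, 196)

Answer: (1, 400, 196)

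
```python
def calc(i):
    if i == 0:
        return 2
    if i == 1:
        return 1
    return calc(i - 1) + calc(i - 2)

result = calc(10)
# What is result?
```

Build up from base cases: calc(0)=2, calc(1)=1, calc(2)=3, calc(3)=4, calc(4)=7, calc(5)=11, calc(6)=18, ..., calc(10)=123

Answer: 123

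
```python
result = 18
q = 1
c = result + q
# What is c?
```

Trace:
`result = 18` → result = 18
`q = 1` → q = 1
`c = result + q` → c = 19
So c = 19

Answer: 19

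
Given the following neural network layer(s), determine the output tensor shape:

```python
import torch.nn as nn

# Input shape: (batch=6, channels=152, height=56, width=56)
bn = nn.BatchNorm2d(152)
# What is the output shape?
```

Input: (6, 152, 56, 56) -> Output: (6, 152, 56, 56)

Answer: (6, 152, 56, 56)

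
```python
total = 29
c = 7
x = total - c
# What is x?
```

Trace:
`total = 29` → total = 29
`c = 7` → c = 7
`x = total - c` → x = 22
So x = 22

Answer: 22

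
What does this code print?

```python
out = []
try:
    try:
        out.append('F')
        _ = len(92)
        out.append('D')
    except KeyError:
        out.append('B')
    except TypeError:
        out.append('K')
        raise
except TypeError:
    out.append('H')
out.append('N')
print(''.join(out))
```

Execution trace: 'F' (inner try body) → 'K' (inner except TypeError) → 'H' (outer except TypeError) → 'N' (after the try/except). Output: FKHN

Answer: FKHN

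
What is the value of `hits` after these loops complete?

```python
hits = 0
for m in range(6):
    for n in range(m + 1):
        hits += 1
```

Triangle: 1 + 2 + ... + 6
`hits` takes the values: 0 → 1 → 2 → 3 → 4 → 5 → 6 → 7 → 8 → 9 → 10 → 11 → 12 → 13 → 14 → 15 → 16 → 17 → 18 → 19 → 20 → 21

Answer: 21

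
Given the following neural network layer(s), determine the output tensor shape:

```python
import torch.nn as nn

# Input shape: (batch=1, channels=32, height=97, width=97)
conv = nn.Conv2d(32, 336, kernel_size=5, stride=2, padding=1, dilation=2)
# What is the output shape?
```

Input: (1, 32, 97, 97) -> Output: (1, 336, 46, 46)

Answer: (1, 336, 46, 46)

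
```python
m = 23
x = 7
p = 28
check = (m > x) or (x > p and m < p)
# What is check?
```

Trace:
`m = 23` → m = 23
`x = 7` → x = 7
`p = 28` → p = 28
`check = (m > x) or (x > p and m < p)` → check = True
So check = True

Answer: True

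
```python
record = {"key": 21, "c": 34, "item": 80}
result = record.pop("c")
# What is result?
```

Trace:
`record = {"key": 21, "c": 34, "item": 80}` → record = {'key': 21, 'c': 34, 'item': 80}
`result = record.pop("c")` → record = {'key': 21, 'item': 80}; result = 34
So result = 34

Answer: 34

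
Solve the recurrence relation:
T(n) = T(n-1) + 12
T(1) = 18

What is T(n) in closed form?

Unrolling: T(n) = T(1) + 12·(n-1) = 18 + 12(n-1) = 12n + 6.

Answer: T(n) = 12n + 6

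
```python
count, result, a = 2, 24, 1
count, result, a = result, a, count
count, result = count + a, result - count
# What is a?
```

Trace:
`count, result, a = 2, 24, 1` → count = 2; result = 24; a = 1
`count, result, a = result, a, count` → count = 24; result = 1; a = 2
`count, result = count + a, result - count` → count = 26; result = -23
So a = 2

Answer: 2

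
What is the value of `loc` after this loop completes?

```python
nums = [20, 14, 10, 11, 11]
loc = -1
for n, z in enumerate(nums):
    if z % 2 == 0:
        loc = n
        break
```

First even number index in [20, 14, 10, 11, 11]
`loc` takes the values: -1 → 0

Answer: 0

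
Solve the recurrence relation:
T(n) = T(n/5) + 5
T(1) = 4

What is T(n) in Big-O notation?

Each step divides n by 5 and adds 5. After log_5(n) steps we reach T(1)=4. So T(n) = 5·log_5(n) + 4 = O(log n).

Answer: O(log n)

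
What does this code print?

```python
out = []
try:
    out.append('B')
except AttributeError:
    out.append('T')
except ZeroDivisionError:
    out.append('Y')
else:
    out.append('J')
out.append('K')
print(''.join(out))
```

Execution trace: 'B' (try body, no exception) → 'J' (else) → 'K' (after the try/except). Output: BJK

Answer: BJK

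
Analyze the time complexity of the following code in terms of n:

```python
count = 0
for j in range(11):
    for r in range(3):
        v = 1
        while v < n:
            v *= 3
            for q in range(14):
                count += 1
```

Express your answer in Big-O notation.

Each loop level contributes: 1 × 1 × log n × 1. Multiplying the contributions gives O(log n).

Answer: O(log n)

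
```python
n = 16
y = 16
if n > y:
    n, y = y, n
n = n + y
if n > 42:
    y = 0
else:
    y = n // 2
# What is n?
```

Trace:
`n = 16` → n = 16
`y = 16` → y = 16
`if n > y: ...` → n > y is False → no variable changes
`n = n + y` → n = 32
`if n > 42: ...` → n > 42 is False, take else branch → no variable changes
So n = 32

Answer: 32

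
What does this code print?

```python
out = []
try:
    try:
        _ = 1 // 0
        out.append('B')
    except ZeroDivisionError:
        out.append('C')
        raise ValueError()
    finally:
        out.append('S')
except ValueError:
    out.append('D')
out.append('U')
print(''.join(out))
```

Execution trace: 'C' (inner except ZeroDivisionError) → 'S' (inner finally) → 'D' (outer except ValueError) → 'U' (after the try/except). Output: CSDU

Answer: CSDU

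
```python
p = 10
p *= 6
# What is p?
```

Trace:
`p = 10` → p = 10
`p *= 6` → p = 60
So p = 60

Answer: 60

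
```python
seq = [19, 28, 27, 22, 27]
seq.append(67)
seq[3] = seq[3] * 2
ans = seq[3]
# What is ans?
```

Trace:
`seq = [19, 28, 27, 22, 27]` → seq = [19, 28, 27, 22, 27]
`seq.append(67)` → seq = [19, 28, 27, 22, 27, 67]
`seq[3] = seq[3] * 2` → seq = [19, 28, 27, 44, 27, 67]
`ans = seq[3]` → ans = 44
So ans = 44

Answer: 44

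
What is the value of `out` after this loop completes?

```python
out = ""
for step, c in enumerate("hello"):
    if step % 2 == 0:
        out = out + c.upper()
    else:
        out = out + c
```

Uppercase even positions in 'hello'
`out` takes the values: "" → "H" → "He" → "HeL" → "HeLl" → "HeLlO"

Answer: "HeLlO"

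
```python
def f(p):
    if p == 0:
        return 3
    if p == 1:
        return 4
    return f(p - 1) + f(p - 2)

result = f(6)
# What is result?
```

Build up from base cases: f(0)=3, f(1)=4, f(2)=7, f(3)=11, f(4)=18, f(5)=29, f(6)=47

Answer: 47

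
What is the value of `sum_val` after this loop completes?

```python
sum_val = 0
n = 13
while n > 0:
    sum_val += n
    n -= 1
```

Sum 13 down to 1
`sum_val` takes the values: 0 → 13 → 25 → 36 → 46 → 55 → 63 → 70 → 76 → 81 → 85 → 88 → 90 → 91

Answer: 91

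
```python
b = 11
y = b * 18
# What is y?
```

Trace:
`b = 11` → b = 11
`y = b * 18` → y = 198
So y = 198

Answer: 198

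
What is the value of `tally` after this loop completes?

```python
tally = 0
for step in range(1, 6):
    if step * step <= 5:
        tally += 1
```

Count numbers where step² ≤ 5
`tally` takes the values: 0 → 1 → 2

Answer: 2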